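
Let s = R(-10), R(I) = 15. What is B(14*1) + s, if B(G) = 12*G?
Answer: 183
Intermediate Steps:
s = 15
B(14*1) + s = 12*(14*1) + 15 = 12*14 + 15 = 168 + 15 = 183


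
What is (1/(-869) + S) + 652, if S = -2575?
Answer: -1671088/869 ≈ -1923.0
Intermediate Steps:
(1/(-869) + S) + 652 = (1/(-869) - 2575) + 652 = (-1/869 - 2575) + 652 = -2237676/869 + 652 = -1671088/869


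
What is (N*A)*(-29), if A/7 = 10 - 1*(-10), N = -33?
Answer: 133980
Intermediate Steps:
A = 140 (A = 7*(10 - 1*(-10)) = 7*(10 + 10) = 7*20 = 140)
(N*A)*(-29) = -33*140*(-29) = -4620*(-29) = 133980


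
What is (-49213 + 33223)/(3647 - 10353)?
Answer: 7995/3353 ≈ 2.3844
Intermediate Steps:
(-49213 + 33223)/(3647 - 10353) = -15990/(-6706) = -15990*(-1/6706) = 7995/3353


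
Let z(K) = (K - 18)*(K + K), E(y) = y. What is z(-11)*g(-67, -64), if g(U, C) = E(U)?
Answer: -42746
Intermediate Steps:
g(U, C) = U
z(K) = 2*K*(-18 + K) (z(K) = (-18 + K)*(2*K) = 2*K*(-18 + K))
z(-11)*g(-67, -64) = (2*(-11)*(-18 - 11))*(-67) = (2*(-11)*(-29))*(-67) = 638*(-67) = -42746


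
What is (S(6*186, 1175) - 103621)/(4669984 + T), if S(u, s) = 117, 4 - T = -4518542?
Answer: -51752/4594265 ≈ -0.011264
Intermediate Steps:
T = 4518546 (T = 4 - 1*(-4518542) = 4 + 4518542 = 4518546)
(S(6*186, 1175) - 103621)/(4669984 + T) = (117 - 103621)/(4669984 + 4518546) = -103504/9188530 = -103504*1/9188530 = -51752/4594265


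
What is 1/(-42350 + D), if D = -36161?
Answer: -1/78511 ≈ -1.2737e-5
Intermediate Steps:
1/(-42350 + D) = 1/(-42350 - 36161) = 1/(-78511) = -1/78511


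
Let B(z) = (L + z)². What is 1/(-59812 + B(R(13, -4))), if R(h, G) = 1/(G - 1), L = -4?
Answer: -25/1494859 ≈ -1.6724e-5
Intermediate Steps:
R(h, G) = 1/(-1 + G)
B(z) = (-4 + z)²
1/(-59812 + B(R(13, -4))) = 1/(-59812 + (-4 + 1/(-1 - 4))²) = 1/(-59812 + (-4 + 1/(-5))²) = 1/(-59812 + (-4 - ⅕)²) = 1/(-59812 + (-21/5)²) = 1/(-59812 + 441/25) = 1/(-1494859/25) = -25/1494859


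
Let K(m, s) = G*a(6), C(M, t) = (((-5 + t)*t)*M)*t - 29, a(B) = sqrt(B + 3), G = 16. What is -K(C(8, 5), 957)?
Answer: -48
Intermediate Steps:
a(B) = sqrt(3 + B)
C(M, t) = -29 + M*t**2*(-5 + t) (C(M, t) = ((t*(-5 + t))*M)*t - 29 = (M*t*(-5 + t))*t - 29 = M*t**2*(-5 + t) - 29 = -29 + M*t**2*(-5 + t))
K(m, s) = 48 (K(m, s) = 16*sqrt(3 + 6) = 16*sqrt(9) = 16*3 = 48)
-K(C(8, 5), 957) = -1*48 = -48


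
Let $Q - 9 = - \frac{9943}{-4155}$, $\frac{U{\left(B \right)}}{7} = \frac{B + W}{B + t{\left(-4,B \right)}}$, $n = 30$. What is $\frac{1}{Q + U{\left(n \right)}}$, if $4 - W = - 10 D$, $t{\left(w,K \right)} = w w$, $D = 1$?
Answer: $\frac{95565}{1728644} \approx 0.055283$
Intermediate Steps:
$t{\left(w,K \right)} = w^{2}$
$W = 14$ ($W = 4 - \left(-10\right) 1 = 4 - -10 = 4 + 10 = 14$)
$U{\left(B \right)} = \frac{7 \left(14 + B\right)}{16 + B}$ ($U{\left(B \right)} = 7 \frac{B + 14}{B + \left(-4\right)^{2}} = 7 \frac{14 + B}{B + 16} = 7 \frac{14 + B}{16 + B} = \frac{7 \left(14 + B\right)}{16 + B}$)
$Q = \frac{47338}{4155}$ ($Q = 9 - \frac{9943}{-4155} = 9 - - \frac{9943}{4155} = 9 + \frac{9943}{4155} = \frac{47338}{4155} \approx 11.393$)
$\frac{1}{Q + U{\left(n \right)}} = \frac{1}{\frac{47338}{4155} + \frac{7 \left(14 + 30\right)}{16 + 30}} = \frac{1}{\frac{47338}{4155} + 7 \cdot \frac{1}{46} \cdot 44} = \frac{1}{\frac{47338}{4155} + \frac{154}{23}} = \frac{1}{\frac{1728644}{95565}} = \frac{95565}{1728644}$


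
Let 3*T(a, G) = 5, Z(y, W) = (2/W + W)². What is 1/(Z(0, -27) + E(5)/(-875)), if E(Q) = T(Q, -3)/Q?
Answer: 637875/467565632 ≈ 0.0013642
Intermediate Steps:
Z(y, W) = (W + 2/W)²
T(a, G) = 5/3 (T(a, G) = (⅓)*5 = 5/3)
E(Q) = 5/(3*Q)
1/(Z(0, -27) + E(5)/(-875)) = 1/((2 + (-27)²)²/(-27)² + ((5/3)/5)/(-875)) = 1/((2 + 729)²/729 + ((5/3)*(⅕))*(-1/875)) = 1/((1/729)*731² + (⅓)*(-1/875)) = 1/((1/729)*534361 - 1/2625) = 1/(534361/729 - 1/2625) = 1/(467565632/637875) = 637875/467565632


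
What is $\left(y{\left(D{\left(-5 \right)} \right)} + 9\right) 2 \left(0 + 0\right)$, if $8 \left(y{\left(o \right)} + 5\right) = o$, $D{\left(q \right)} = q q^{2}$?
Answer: $0$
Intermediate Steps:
$D{\left(q \right)} = q^{3}$
$y{\left(o \right)} = -5 + \frac{o}{8}$
$\left(y{\left(D{\left(-5 \right)} \right)} + 9\right) 2 \left(0 + 0\right) = \left(\left(-5 + \frac{\left(-5\right)^{3}}{8}\right) + 9\right) 2 \left(0 + 0\right) = \left(\left(-5 + \frac{1}{8} \left(-125\right)\right) + 9\right) 2 \cdot 0 = \left(\left(-5 - \frac{125}{8}\right) + 9\right) 0 = \left(- \frac{165}{8} + 9\right) 0 = \left(- \frac{93}{8}\right) 0 = 0$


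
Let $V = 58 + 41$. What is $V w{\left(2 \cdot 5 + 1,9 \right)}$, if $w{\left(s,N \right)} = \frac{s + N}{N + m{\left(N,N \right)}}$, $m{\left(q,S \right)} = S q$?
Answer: $22$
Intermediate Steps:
$V = 99$
$w{\left(s,N \right)} = \frac{N + s}{N + N^{2}}$ ($w{\left(s,N \right)} = \frac{s + N}{N + N N} = \frac{N + s}{N + N^{2}}$)
$V w{\left(2 \cdot 5 + 1,9 \right)} = 99 \frac{9 + \left(2 \cdot 5 + 1\right)}{9 \left(1 + 9\right)} = 99 \frac{9 + \left(10 + 1\right)}{9 \cdot 10} = 99 \cdot \frac{1}{9} \cdot \frac{1}{10} \left(9 + 11\right) = 99 \cdot \frac{1}{9} \cdot \frac{1}{10} \cdot 20 = 99 \cdot \frac{2}{9} = 22$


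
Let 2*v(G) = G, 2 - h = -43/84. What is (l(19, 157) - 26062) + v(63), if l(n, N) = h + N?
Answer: -2173163/84 ≈ -25871.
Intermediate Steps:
h = 211/84 (h = 2 - (-43)/84 = 2 - 1*(-43/84) = 2 + 43/84 = 211/84 ≈ 2.5119)
l(n, N) = 211/84 + N
v(G) = G/2
(l(19, 157) - 26062) + v(63) = ((211/84 + 157) - 26062) + (½)*63 = (13399/84 - 26062) + 63/2 = -2175809/84 + 63/2 = -2173163/84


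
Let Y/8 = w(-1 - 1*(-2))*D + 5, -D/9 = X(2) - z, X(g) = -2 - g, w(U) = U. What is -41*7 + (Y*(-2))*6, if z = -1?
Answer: -3359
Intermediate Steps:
D = 27 (D = -9*((-2 - 1*2) - 1*(-1)) = -9*((-2 - 2) + 1) = -9*(-4 + 1) = -9*(-3) = 27)
Y = 256 (Y = 8*((-1 - 1*(-2))*27 + 5) = 8*((-1 + 2)*27 + 5) = 8*(1*27 + 5) = 8*(27 + 5) = 8*32 = 256)
-41*7 + (Y*(-2))*6 = -41*7 + (256*(-2))*6 = -287 - 512*6 = -287 - 3072 = -3359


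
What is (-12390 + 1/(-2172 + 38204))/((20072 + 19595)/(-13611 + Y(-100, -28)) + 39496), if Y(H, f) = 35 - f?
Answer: -1512080354373/4819749686128 ≈ -0.31373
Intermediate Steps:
(-12390 + 1/(-2172 + 38204))/((20072 + 19595)/(-13611 + Y(-100, -28)) + 39496) = (-12390 + 1/(-2172 + 38204))/((20072 + 19595)/(-13611 + (35 - 1*(-28))) + 39496) = (-12390 + 1/36032)/(39667/(-13611 + (35 + 28)) + 39496) = (-12390 + 1/36032)/(39667/(-13611 + 63) + 39496) = -446436479/(36032*(39667/(-13548) + 39496)) = -446436479/(36032*(39667*(-1/13548) + 39496)) = -446436479/(36032*(-39667/13548 + 39496)) = -446436479/(36032*535052141/13548) = -446436479/36032*13548/535052141 = -1512080354373/4819749686128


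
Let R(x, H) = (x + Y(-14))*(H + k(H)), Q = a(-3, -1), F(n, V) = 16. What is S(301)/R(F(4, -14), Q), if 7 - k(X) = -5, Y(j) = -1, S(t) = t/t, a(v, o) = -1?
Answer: 1/165 ≈ 0.0060606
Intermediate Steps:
S(t) = 1
Q = -1
k(X) = 12 (k(X) = 7 - 1*(-5) = 7 + 5 = 12)
R(x, H) = (-1 + x)*(12 + H) (R(x, H) = (x - 1)*(H + 12) = (-1 + x)*(12 + H))
S(301)/R(F(4, -14), Q) = 1/(-12 - 1*(-1) + 12*16 - 1*16) = 1/(-12 + 1 + 192 - 16) = 1/165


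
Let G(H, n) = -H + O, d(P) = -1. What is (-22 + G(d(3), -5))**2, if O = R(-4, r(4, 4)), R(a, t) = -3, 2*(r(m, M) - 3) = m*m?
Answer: 576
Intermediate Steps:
r(m, M) = 3 + m**2/2 (r(m, M) = 3 + (m*m)/2 = 3 + m**2/2)
O = -3
G(H, n) = -3 - H (G(H, n) = -H - 3 = -3 - H)
(-22 + G(d(3), -5))**2 = (-22 + (-3 - 1*(-1)))**2 = (-22 + (-3 + 1))**2 = (-22 - 2)**2 = (-24)**2 = 576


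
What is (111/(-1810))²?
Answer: 12321/3276100 ≈ 0.0037609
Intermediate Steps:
(111/(-1810))² = (111*(-1/1810))² = (-111/1810)² = 12321/3276100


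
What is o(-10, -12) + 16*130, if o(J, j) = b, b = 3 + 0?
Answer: 2083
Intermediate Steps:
b = 3
o(J, j) = 3
o(-10, -12) + 16*130 = 3 + 16*130 = 3 + 2080 = 2083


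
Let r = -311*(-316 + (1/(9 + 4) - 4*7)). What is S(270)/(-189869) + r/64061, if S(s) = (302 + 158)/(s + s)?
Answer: 7128230244464/4269282501159 ≈ 1.6697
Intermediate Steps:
S(s) = 230/s (S(s) = 460/((2*s)) = 460*(1/(2*s)) = 230/s)
r = 1390481/13 (r = -311*(-316 + (1/13 - 28)) = -311*(-316 - 363/13) = -311*(-4471/13) = 1390481/13 ≈ 1.0696e+5)
S(270)/(-189869) + r/64061 = (230/270)/(-189869) + (1390481/13)/64061 = (230*(1/270))*(-1/189869) + (1390481/13)*(1/64061) = (23/27)*(-1/189869) + 1390481/832793 = -23/5126463 + 1390481/832793 = 7128230244464/4269282501159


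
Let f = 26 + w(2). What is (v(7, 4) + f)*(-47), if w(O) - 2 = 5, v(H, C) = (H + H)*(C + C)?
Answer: -6815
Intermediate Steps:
v(H, C) = 4*C*H (v(H, C) = (2*H)*(2*C) = 4*C*H)
w(O) = 7 (w(O) = 2 + 5 = 7)
f = 33 (f = 26 + 7 = 33)
(v(7, 4) + f)*(-47) = (4*4*7 + 33)*(-47) = (112 + 33)*(-47) = 145*(-47) = -6815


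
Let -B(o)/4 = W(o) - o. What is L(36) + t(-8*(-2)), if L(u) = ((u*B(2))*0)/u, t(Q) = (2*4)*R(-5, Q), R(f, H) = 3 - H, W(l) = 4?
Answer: -104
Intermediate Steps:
t(Q) = 24 - 8*Q (t(Q) = (2*4)*(3 - Q) = 8*(3 - Q) = 24 - 8*Q)
B(o) = -16 + 4*o (B(o) = -4*(4 - o) = -16 + 4*o)
L(u) = 0 (L(u) = ((u*(-16 + 4*2))*0)/u = ((u*(-16 + 8))*0)/u = ((u*(-8))*0)/u = (-8*u*0)/u = 0/u = 0)
L(36) + t(-8*(-2)) = 0 + (24 - (-64)*(-2)) = 0 + (24 - 8*16) = 0 + (24 - 128) = 0 - 104 = -104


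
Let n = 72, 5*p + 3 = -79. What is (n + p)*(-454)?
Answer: -126212/5 ≈ -25242.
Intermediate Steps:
p = -82/5 (p = -3/5 + (1/5)*(-79) = -3/5 - 79/5 = -82/5 ≈ -16.400)
(n + p)*(-454) = (72 - 82/5)*(-454) = (278/5)*(-454) = -126212/5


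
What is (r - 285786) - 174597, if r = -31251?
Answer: -491634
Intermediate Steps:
(r - 285786) - 174597 = (-31251 - 285786) - 174597 = -317037 - 174597 = -491634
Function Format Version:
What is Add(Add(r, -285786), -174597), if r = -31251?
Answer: -491634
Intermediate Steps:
Add(Add(r, -285786), -174597) = Add(Add(-31251, -285786), -174597) = Add(-317037, -174597) = -491634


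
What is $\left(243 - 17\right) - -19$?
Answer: $245$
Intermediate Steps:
$\left(243 - 17\right) - -19 = 226 + 19 = 245$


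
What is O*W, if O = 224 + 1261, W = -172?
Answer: -255420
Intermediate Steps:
O = 1485
O*W = 1485*(-172) = -255420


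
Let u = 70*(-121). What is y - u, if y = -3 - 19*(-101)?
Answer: 10386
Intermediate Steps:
u = -8470
y = 1916 (y = -3 + 1919 = 1916)
y - u = 1916 - 1*(-8470) = 1916 + 8470 = 10386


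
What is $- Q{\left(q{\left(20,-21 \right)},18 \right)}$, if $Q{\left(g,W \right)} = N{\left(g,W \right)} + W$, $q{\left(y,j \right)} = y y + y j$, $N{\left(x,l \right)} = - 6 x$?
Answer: $-138$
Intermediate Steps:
$q{\left(y,j \right)} = y^{2} + j y$
$Q{\left(g,W \right)} = W - 6 g$ ($Q{\left(g,W \right)} = - 6 g + W = W - 6 g$)
$- Q{\left(q{\left(20,-21 \right)},18 \right)} = - (18 - 6 \cdot 20 \left(-21 + 20\right)) = - (18 - 6 \cdot 20 \left(-1\right)) = - (18 - -120) = - (18 + 120) = \left(-1\right) 138 = -138$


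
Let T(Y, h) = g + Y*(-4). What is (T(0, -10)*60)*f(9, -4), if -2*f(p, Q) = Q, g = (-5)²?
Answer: 3000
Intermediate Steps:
g = 25
f(p, Q) = -Q/2
T(Y, h) = 25 - 4*Y (T(Y, h) = 25 + Y*(-4) = 25 - 4*Y)
(T(0, -10)*60)*f(9, -4) = ((25 - 4*0)*60)*(-½*(-4)) = ((25 + 0)*60)*2 = (25*60)*2 = 1500*2 = 3000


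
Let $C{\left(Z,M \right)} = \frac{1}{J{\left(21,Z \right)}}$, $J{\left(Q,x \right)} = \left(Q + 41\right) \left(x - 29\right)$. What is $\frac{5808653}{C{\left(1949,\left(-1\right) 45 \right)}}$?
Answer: $691462053120$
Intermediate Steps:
$J{\left(Q,x \right)} = \left(-29 + x\right) \left(41 + Q\right)$ ($J{\left(Q,x \right)} = \left(41 + Q\right) \left(-29 + x\right) = \left(-29 + x\right) \left(41 + Q\right)$)
$C{\left(Z,M \right)} = \frac{1}{-1798 + 62 Z}$ ($C{\left(Z,M \right)} = \frac{1}{-1189 - 609 + 41 Z + 21 Z} = \frac{1}{-1798 + 62 Z}$)
$\frac{5808653}{C{\left(1949,\left(-1\right) 45 \right)}} = \frac{5808653}{\frac{1}{62} \frac{1}{-29 + 1949}} = \frac{5808653}{\frac{1}{62} \cdot \frac{1}{1920}} = 5808653 \frac{1}{\frac{1}{119040}} = 5808653 \cdot 119040 = 691462053120$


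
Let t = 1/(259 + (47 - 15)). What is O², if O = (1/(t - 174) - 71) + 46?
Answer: 1603049725456/2563700689 ≈ 625.29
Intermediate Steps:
t = 1/291 (t = 1/(259 + 32) = 1/291 ≈ 0.0034364)
O = -1266116/50633 (O = (1/(1/291 - 174) - 71) + 46 = (1/(-50633/291) - 71) + 46 = (-291/50633 - 71) + 46 = -3595234/50633 + 46 = -1266116/50633 ≈ -25.006)
O² = (-1266116/50633)² = 1603049725456/2563700689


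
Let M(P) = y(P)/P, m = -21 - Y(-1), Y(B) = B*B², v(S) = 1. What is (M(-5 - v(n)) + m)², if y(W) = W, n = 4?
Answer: 361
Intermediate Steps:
Y(B) = B³
m = -20 (m = -21 - 1*(-1)³ = -21 - 1*(-1) = -21 + 1 = -20)
M(P) = 1 (M(P) = P/P = 1)
(M(-5 - v(n)) + m)² = (1 - 20)² = (-19)² = 361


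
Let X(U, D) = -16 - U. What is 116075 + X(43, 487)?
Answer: 116016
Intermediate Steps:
116075 + X(43, 487) = 116075 + (-16 - 1*43) = 116075 + (-16 - 43) = 116075 - 59 = 116016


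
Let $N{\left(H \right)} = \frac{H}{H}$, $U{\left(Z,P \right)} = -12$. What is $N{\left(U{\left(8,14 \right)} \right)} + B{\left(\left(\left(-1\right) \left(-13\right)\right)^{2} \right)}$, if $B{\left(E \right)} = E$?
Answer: $170$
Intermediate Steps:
$N{\left(H \right)} = 1$
$N{\left(U{\left(8,14 \right)} \right)} + B{\left(\left(\left(-1\right) \left(-13\right)\right)^{2} \right)} = 1 + \left(\left(-1\right) \left(-13\right)\right)^{2} = 1 + 13^{2} = 1 + 169 = 170$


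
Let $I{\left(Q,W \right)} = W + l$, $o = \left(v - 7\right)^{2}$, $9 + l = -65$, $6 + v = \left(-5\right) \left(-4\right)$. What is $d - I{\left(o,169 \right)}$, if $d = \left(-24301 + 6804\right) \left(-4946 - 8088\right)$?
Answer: $228055803$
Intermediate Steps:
$v = 14$ ($v = -6 - -20 = -6 + 20 = 14$)
$l = -74$ ($l = -9 - 65 = -74$)
$d = 228055898$ ($d = \left(-17497\right) \left(-13034\right) = 228055898$)
$o = 49$ ($o = \left(14 - 7\right)^{2} = 7^{2} = 49$)
$I{\left(Q,W \right)} = -74 + W$ ($I{\left(Q,W \right)} = W - 74 = -74 + W$)
$d - I{\left(o,169 \right)} = 228055898 - \left(-74 + 169\right) = 228055898 - 95 = 228055803$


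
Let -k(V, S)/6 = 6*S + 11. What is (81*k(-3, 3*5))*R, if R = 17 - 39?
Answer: 1079892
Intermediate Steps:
k(V, S) = -66 - 36*S (k(V, S) = -6*(6*S + 11) = -6*(11 + 6*S) = -66 - 36*S)
R = -22
(81*k(-3, 3*5))*R = (81*(-66 - 108*5))*(-22) = (81*(-66 - 36*15))*(-22) = (81*(-66 - 540))*(-22) = (81*(-606))*(-22) = -49086*(-22) = 1079892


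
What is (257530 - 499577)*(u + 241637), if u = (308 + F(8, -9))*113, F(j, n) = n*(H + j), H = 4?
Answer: -63957773139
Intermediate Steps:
F(j, n) = n*(4 + j)
u = 22600 (u = (308 - 9*(4 + 8))*113 = (308 - 9*12)*113 = (308 - 108)*113 = 200*113 = 22600)
(257530 - 499577)*(u + 241637) = (257530 - 499577)*(22600 + 241637) = -242047*264237 = -63957773139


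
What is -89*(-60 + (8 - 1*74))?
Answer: 11214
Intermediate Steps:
-89*(-60 + (8 - 1*74)) = -89*(-60 + (8 - 74)) = -89*(-60 - 66) = -89*(-126) = 11214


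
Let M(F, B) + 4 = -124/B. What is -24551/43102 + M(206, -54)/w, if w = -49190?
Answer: -16302468469/28622529630 ≈ -0.56957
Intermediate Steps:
M(F, B) = -4 - 124/B
-24551/43102 + M(206, -54)/w = -24551/43102 + (-4 - 124/(-54))/(-49190) = -24551*1/43102 + (-4 - 124*(-1/54))*(-1/49190) = -24551/43102 + (-4 + 62/27)*(-1/49190) = -24551/43102 - 46/27*(-1/49190) = -24551/43102 + 23/664065 = -16302468469/28622529630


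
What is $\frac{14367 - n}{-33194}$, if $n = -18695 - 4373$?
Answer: $- \frac{37435}{33194} \approx -1.1278$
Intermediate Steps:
$n = -23068$ ($n = -18695 - 4373 = -23068$)
$\frac{14367 - n}{-33194} = \frac{14367 - -23068}{-33194} = \left(14367 + 23068\right) \left(- \frac{1}{33194}\right) = 37435 \left(- \frac{1}{33194}\right) = - \frac{37435}{33194}$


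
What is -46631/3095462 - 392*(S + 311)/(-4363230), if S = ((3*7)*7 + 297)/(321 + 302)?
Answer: 457504413271/35354497851210 ≈ 0.012940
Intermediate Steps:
S = 444/623 (S = (21*7 + 297)/623 = (147 + 297)*(1/623) = 444*(1/623) = 444/623 ≈ 0.71268)
-46631/3095462 - 392*(S + 311)/(-4363230) = -46631/3095462 - 392*(444/623 + 311)/(-4363230) = -46631*1/3095462 - 392*194197/623*(-1/4363230) = -2743/182086 - 10875032/89*(-1/4363230) = -2743/182086 + 5437516/194163735 = 457504413271/35354497851210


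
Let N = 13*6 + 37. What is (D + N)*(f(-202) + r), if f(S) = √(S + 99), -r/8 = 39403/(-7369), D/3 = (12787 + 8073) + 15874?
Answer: 34774566008/7369 + 110317*I*√103 ≈ 4.719e+6 + 1.1196e+6*I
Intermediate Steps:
D = 110202 (D = 3*((12787 + 8073) + 15874) = 3*(20860 + 15874) = 3*36734 = 110202)
N = 115 (N = 78 + 37 = 115)
r = 315224/7369 (r = -315224/(-7369) = -315224*(-1)/7369 = -8*(-39403/7369) = 315224/7369 ≈ 42.777)
f(S) = √(99 + S)
(D + N)*(f(-202) + r) = (110202 + 115)*(√(99 - 202) + 315224/7369) = 110317*(√(-103) + 315224/7369) = 110317*(I*√103 + 315224/7369) = 110317*(315224/7369 + I*√103) = 34774566008/7369 + 110317*I*√103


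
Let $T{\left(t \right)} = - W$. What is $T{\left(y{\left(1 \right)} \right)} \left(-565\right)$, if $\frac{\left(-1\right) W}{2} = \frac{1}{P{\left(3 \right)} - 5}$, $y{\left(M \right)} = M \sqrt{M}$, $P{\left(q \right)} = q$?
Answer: $565$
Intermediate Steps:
$y{\left(M \right)} = M^{\frac{3}{2}}$
$W = 1$ ($W = - \frac{2}{3 - 5} = - \frac{2}{-2} = \left(-2\right) \left(- \frac{1}{2}\right) = 1$)
$T{\left(t \right)} = -1$ ($T{\left(t \right)} = \left(-1\right) 1 = -1$)
$T{\left(y{\left(1 \right)} \right)} \left(-565\right) = \left(-1\right) \left(-565\right) = 565$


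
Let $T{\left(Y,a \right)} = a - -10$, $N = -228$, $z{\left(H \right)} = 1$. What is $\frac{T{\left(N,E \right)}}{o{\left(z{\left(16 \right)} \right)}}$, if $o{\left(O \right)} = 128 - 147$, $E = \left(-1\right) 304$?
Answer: $\frac{294}{19} \approx 15.474$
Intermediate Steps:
$E = -304$
$o{\left(O \right)} = -19$
$T{\left(Y,a \right)} = 10 + a$ ($T{\left(Y,a \right)} = a + 10 = 10 + a$)
$\frac{T{\left(N,E \right)}}{o{\left(z{\left(16 \right)} \right)}} = \frac{10 - 304}{-19} = \left(-294\right) \left(- \frac{1}{19}\right) = \frac{294}{19}$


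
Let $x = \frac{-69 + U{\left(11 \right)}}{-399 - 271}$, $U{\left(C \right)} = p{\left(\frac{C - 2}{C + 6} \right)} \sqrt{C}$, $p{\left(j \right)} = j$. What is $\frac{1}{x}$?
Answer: $\frac{2226745}{229173} + \frac{5695 \sqrt{11}}{76391} \approx 9.9637$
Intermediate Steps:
$U{\left(C \right)} = \frac{\sqrt{C} \left(-2 + C\right)}{6 + C}$ ($U{\left(C \right)} = \frac{C - 2}{C + 6} \sqrt{C} = \frac{-2 + C}{6 + C} \sqrt{C} = \frac{\sqrt{C} \left(-2 + C\right)}{6 + C}$)
$x = \frac{69}{670} - \frac{9 \sqrt{11}}{11390}$ ($x = \frac{-69 + \frac{\sqrt{11} \left(-2 + 11\right)}{6 + 11}}{-399 - 271} = \frac{-69 + \sqrt{11} \cdot \frac{1}{17} \cdot 9}{-670} = \left(-69 + \sqrt{11} \cdot \frac{1}{17} \cdot 9\right) \left(- \frac{1}{670}\right) = \left(-69 + \frac{9 \sqrt{11}}{17}\right) \left(- \frac{1}{670}\right) = \frac{69}{670} - \frac{9 \sqrt{11}}{11390} \approx 0.10036$)
$\frac{1}{x} = \frac{1}{\frac{69}{670} - \frac{9 \sqrt{11}}{11390}}$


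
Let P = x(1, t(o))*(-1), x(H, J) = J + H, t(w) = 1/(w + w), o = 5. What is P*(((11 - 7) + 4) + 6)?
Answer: -77/5 ≈ -15.400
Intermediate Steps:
t(w) = 1/(2*w)
x(H, J) = H + J
P = -11/10 (P = (1 + (½)/5)*(-1) = (1 + (½)*(⅕))*(-1) = (1 + ⅒)*(-1) = (11/10)*(-1) = -11/10 ≈ -1.1000)
P*(((11 - 7) + 4) + 6) = -11*(((11 - 7) + 4) + 6)/10 = -11*((4 + 4) + 6)/10 = -11*(8 + 6)/10 = -11/10*14 = -77/5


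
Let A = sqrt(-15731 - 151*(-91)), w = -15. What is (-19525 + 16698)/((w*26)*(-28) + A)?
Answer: -3087084/11924839 + 2827*I*sqrt(1990)/119248390 ≈ -0.25888 + 0.0010575*I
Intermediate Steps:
A = I*sqrt(1990) (A = sqrt(-15731 + 13741) = sqrt(-1990) = I*sqrt(1990) ≈ 44.609*I)
(-19525 + 16698)/((w*26)*(-28) + A) = (-19525 + 16698)/(-15*26*(-28) + I*sqrt(1990)) = -2827/(-390*(-28) + I*sqrt(1990)) = -2827/(10920 + I*sqrt(1990))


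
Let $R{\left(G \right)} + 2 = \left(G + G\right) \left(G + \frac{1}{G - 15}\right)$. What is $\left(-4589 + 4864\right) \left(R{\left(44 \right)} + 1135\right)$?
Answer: $\frac{39939075}{29} \approx 1.3772 \cdot 10^{6}$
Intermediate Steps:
$R{\left(G \right)} = -2 + 2 G \left(G + \frac{1}{-15 + G}\right)$ ($R{\left(G \right)} = -2 + \left(G + G\right) \left(G + \frac{1}{G - 15}\right) = -2 + 2 G \left(G + \frac{1}{-15 + G}\right)$)
$\left(-4589 + 4864\right) \left(R{\left(44 \right)} + 1135\right) = \left(-4589 + 4864\right) \left(\frac{2 \left(15 + 44^{3} - 15 \cdot 44^{2}\right)}{-15 + 44} + 1135\right) = 275 \left(\frac{2 \left(15 + 85184 - 29040\right)}{29} + 1135\right) = 275 \left(2 \cdot \frac{1}{29} \left(15 + 85184 - 29040\right) + 1135\right) = 275 \left(2 \cdot \frac{1}{29} \cdot 56159 + 1135\right) = 275 \left(\frac{112318}{29} + 1135\right) = 275 \cdot \frac{145233}{29} = \frac{39939075}{29}$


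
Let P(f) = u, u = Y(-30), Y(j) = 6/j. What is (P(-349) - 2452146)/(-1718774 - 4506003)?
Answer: 12260731/31123885 ≈ 0.39393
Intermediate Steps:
u = -⅕ (u = 6/(-30) = 6*(-1/30) = -⅕ ≈ -0.20000)
P(f) = -⅕
(P(-349) - 2452146)/(-1718774 - 4506003) = (-⅕ - 2452146)/(-1718774 - 4506003) = -12260731/5/(-6224777) = -12260731/5*(-1/6224777) = 12260731/31123885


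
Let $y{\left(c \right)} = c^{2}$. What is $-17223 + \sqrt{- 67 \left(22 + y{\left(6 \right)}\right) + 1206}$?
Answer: $-17223 + 2 i \sqrt{670} \approx -17223.0 + 51.769 i$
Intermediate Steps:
$-17223 + \sqrt{- 67 \left(22 + y{\left(6 \right)}\right) + 1206} = -17223 + \sqrt{- 67 \left(22 + 6^{2}\right) + 1206} = -17223 + \sqrt{- 67 \left(22 + 36\right) + 1206} = -17223 + \sqrt{\left(-67\right) 58 + 1206} = -17223 + \sqrt{-3886 + 1206} = -17223 + \sqrt{-2680} = -17223 + 2 i \sqrt{670}$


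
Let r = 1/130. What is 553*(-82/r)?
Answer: -5894980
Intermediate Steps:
r = 1/130 ≈ 0.0076923
553*(-82/r) = 553*(-82/1/130) = 553*(-82*130) = 553*(-10660) = -5894980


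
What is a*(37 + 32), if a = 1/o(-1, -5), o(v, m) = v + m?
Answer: -23/2 ≈ -11.500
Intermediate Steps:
o(v, m) = m + v
a = -⅙ (a = 1/(-5 - 1) = 1/(-6) = -⅙ ≈ -0.16667)
a*(37 + 32) = -(37 + 32)/6 = -⅙*69 = -23/2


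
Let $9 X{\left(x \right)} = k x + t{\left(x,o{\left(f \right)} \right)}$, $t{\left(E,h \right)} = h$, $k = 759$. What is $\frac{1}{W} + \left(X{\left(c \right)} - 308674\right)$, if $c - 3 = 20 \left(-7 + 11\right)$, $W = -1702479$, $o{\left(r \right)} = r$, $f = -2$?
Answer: $- \frac{1540783787006}{5107437} \approx -3.0167 \cdot 10^{5}$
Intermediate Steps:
$c = 83$ ($c = 3 + 20 \left(-7 + 11\right) = 3 + 20 \cdot 4 = 3 + 80 = 83$)
$X{\left(x \right)} = - \frac{2}{9} + \frac{253 x}{3}$ ($X{\left(x \right)} = \frac{759 x - 2}{9} = \frac{-2 + 759 x}{9} = - \frac{2}{9} + \frac{253 x}{3}$)
$\frac{1}{W} + \left(X{\left(c \right)} - 308674\right) = \frac{1}{-1702479} + \left(\left(- \frac{2}{9} + \frac{253}{3} \cdot 83\right) - 308674\right) = - \frac{1}{1702479} + \left(\left(- \frac{2}{9} + \frac{20999}{3}\right) - 308674\right) = - \frac{1}{1702479} + \left(\frac{62995}{9} - 308674\right) = - \frac{1}{1702479} - \frac{2715071}{9} = - \frac{1540783787006}{5107437}$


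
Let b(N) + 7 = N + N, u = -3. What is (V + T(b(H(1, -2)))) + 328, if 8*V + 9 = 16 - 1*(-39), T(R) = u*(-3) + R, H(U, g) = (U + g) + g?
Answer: 1319/4 ≈ 329.75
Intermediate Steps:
H(U, g) = U + 2*g
b(N) = -7 + 2*N (b(N) = -7 + (N + N) = -7 + 2*N)
T(R) = 9 + R (T(R) = -3*(-3) + R = 9 + R)
V = 23/4 (V = -9/8 + (16 - 1*(-39))/8 = -9/8 + (16 + 39)/8 = -9/8 + (⅛)*55 = -9/8 + 55/8 = 23/4 ≈ 5.7500)
(V + T(b(H(1, -2)))) + 328 = (23/4 + (9 + (-7 + 2*(1 + 2*(-2))))) + 328 = (23/4 + (9 + (-7 + 2*(1 - 4)))) + 328 = (23/4 + (9 + (-7 + 2*(-3)))) + 328 = (23/4 + (9 + (-7 - 6))) + 328 = (23/4 + (9 - 13)) + 328 = (23/4 - 4) + 328 = 7/4 + 328 = 1319/4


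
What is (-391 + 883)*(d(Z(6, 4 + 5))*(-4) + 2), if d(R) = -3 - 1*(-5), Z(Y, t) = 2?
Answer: -2952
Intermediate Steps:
d(R) = 2 (d(R) = -3 + 5 = 2)
(-391 + 883)*(d(Z(6, 4 + 5))*(-4) + 2) = (-391 + 883)*(2*(-4) + 2) = 492*(-8 + 2) = 492*(-6) = -2952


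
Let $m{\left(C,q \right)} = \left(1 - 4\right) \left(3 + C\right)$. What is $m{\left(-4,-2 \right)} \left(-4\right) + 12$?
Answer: $0$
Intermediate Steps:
$m{\left(C,q \right)} = -9 - 3 C$ ($m{\left(C,q \right)} = - 3 \left(3 + C\right) = -9 - 3 C$)
$m{\left(-4,-2 \right)} \left(-4\right) + 12 = \left(-9 - -12\right) \left(-4\right) + 12 = \left(-9 + 12\right) \left(-4\right) + 12 = 3 \left(-4\right) + 12 = -12 + 12 = 0$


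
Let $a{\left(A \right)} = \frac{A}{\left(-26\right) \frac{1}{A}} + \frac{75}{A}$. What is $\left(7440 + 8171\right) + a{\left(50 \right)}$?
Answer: $\frac{403425}{26} \approx 15516.0$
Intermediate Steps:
$a{\left(A \right)} = \frac{75}{A} - \frac{A^{2}}{26}$ ($a{\left(A \right)} = A \left(- \frac{A}{26}\right) + \frac{75}{A} = - \frac{A^{2}}{26} + \frac{75}{A} = \frac{75}{A} - \frac{A^{2}}{26}$)
$\left(7440 + 8171\right) + a{\left(50 \right)} = \left(7440 + 8171\right) + \frac{1950 - 50^{3}}{26 \cdot 50} = 15611 + \frac{1}{26} \cdot \frac{1}{50} \left(1950 - 125000\right) = 15611 + \frac{1}{26} \cdot \frac{1}{50} \left(-123050\right) = 15611 - \frac{2461}{26} = \frac{403425}{26}$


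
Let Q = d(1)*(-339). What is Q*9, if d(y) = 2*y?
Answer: -6102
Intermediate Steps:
Q = -678 (Q = (2*1)*(-339) = 2*(-339) = -678)
Q*9 = -678*9 = -6102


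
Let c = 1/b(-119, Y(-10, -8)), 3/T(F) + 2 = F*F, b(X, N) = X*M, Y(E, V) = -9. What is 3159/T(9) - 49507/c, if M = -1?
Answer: -5808146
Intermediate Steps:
b(X, N) = -X (b(X, N) = X*(-1) = -X)
T(F) = 3/(-2 + F²) (T(F) = 3/(-2 + F*F) = 3/(-2 + F²))
c = 1/119 (c = 1/(-1*(-119)) = 1/119 ≈ 0.0084034)
3159/T(9) - 49507/c = 3159/((3/(-2 + 9²))) - 49507/1/119 = 3159/((3/(-2 + 81))) - 49507*119 = 3159/((3/79)) - 5891333 = 3159/((3*(1/79))) - 5891333 = 3159/(3/79) - 5891333 = 3159*(79/3) - 5891333 = 83187 - 5891333 = -5808146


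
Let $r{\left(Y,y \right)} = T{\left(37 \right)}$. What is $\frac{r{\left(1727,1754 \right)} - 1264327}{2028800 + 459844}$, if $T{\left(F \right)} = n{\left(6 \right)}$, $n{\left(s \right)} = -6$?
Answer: $- \frac{1264333}{2488644} \approx -0.50804$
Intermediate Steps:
$T{\left(F \right)} = -6$
$r{\left(Y,y \right)} = -6$
$\frac{r{\left(1727,1754 \right)} - 1264327}{2028800 + 459844} = \frac{-6 - 1264327}{2028800 + 459844} = - \frac{1264333}{2488644}$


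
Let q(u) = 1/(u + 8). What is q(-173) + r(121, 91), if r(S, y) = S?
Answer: 19964/165 ≈ 120.99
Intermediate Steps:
q(u) = 1/(8 + u)
q(-173) + r(121, 91) = 1/(8 - 173) + 121 = 1/(-165) + 121 = -1/165 + 121 = 19964/165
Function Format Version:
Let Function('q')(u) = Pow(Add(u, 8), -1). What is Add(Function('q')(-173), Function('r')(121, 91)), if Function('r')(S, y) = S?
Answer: Rational(19964, 165) ≈ 120.99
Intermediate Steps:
Function('q')(u) = Pow(Add(8, u), -1)
Add(Function('q')(-173), Function('r')(121, 91)) = Add(Pow(Add(8, -173), -1), 121) = Add(Pow(-165, -1), 121) = Add(Rational(-1, 165), 121) = Rational(19964, 165)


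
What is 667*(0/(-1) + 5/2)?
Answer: 3335/2 ≈ 1667.5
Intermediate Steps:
667*(0/(-1) + 5/2) = 667*(0*(-1) + 5*(½)) = 667*(0 + 5/2) = 667*(5/2) = 3335/2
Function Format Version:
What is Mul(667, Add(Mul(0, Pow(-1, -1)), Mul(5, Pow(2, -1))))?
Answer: Rational(3335, 2) ≈ 1667.5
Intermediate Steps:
Mul(667, Add(Mul(0, Pow(-1, -1)), Mul(5, Pow(2, -1)))) = Mul(667, Add(Mul(0, -1), Mul(5, Rational(1, 2)))) = Mul(667, Add(0, Rational(5, 2))) = Mul(667, Rational(5, 2)) = Rational(3335, 2)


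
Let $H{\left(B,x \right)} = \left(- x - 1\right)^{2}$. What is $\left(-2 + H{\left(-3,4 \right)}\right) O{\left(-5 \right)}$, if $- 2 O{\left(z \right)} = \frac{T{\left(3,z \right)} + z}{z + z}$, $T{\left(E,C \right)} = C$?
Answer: $- \frac{23}{2} \approx -11.5$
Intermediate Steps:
$O{\left(z \right)} = - \frac{1}{2}$ ($O{\left(z \right)} = - \frac{\left(z + z\right) \frac{1}{z + z}}{2} = - \frac{2 z \frac{1}{2 z}}{2} = \left(- \frac{1}{2}\right) 1 = - \frac{1}{2}$)
$H{\left(B,x \right)} = \left(-1 - x\right)^{2}$
$\left(-2 + H{\left(-3,4 \right)}\right) O{\left(-5 \right)} = \left(-2 + \left(1 + 4\right)^{2}\right) \left(- \frac{1}{2}\right) = \left(-2 + 5^{2}\right) \left(- \frac{1}{2}\right) = \left(-2 + 25\right) \left(- \frac{1}{2}\right) = 23 \left(- \frac{1}{2}\right) = - \frac{23}{2}$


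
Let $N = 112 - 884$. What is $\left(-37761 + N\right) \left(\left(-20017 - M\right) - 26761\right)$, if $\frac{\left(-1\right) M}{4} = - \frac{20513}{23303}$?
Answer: $\frac{42006741703938}{23303} \approx 1.8026 \cdot 10^{9}$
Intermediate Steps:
$M = \frac{82052}{23303}$ ($M = - 4 \left(- \frac{20513}{23303}\right) = - 4 \left(\left(-20513\right) \frac{1}{23303}\right) = \left(-4\right) \left(- \frac{20513}{23303}\right) = \frac{82052}{23303} \approx 3.5211$)
$N = -772$ ($N = 112 - 884 = -772$)
$\left(-37761 + N\right) \left(\left(-20017 - M\right) - 26761\right) = \left(-37761 - 772\right) \left(\left(-20017 - \frac{82052}{23303}\right) - 26761\right) = - 38533 \left(\left(-20017 - \frac{82052}{23303}\right) - 26761\right) = - 38533 \left(- \frac{466538203}{23303} - 26761\right) = \left(-38533\right) \left(- \frac{1090149786}{23303}\right) = \frac{42006741703938}{23303}$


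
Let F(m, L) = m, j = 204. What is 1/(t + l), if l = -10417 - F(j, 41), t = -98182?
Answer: -1/108803 ≈ -9.1909e-6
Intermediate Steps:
l = -10621 (l = -10417 - 1*204 = -10417 - 204 = -10621)
1/(t + l) = 1/(-98182 - 10621) = 1/(-108803) = -1/108803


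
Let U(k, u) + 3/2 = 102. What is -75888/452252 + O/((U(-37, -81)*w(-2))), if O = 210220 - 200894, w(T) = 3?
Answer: 2097410960/68176989 ≈ 30.764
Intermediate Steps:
U(k, u) = 201/2 (U(k, u) = -3/2 + 102 = 201/2)
O = 9326
-75888/452252 + O/((U(-37, -81)*w(-2))) = -75888/452252 + 9326/(((201/2)*3)) = -75888*1/452252 + 9326/(603/2) = -18972/113063 + 9326*(2/603) = -18972/113063 + 18652/603 = 2097410960/68176989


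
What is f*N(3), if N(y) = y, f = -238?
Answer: -714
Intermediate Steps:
f*N(3) = -238*3 = -714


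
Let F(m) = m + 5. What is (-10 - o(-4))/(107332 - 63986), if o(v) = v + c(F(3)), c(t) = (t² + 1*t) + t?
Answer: -43/21673 ≈ -0.0019840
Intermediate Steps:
F(m) = 5 + m
c(t) = t² + 2*t (c(t) = (t² + t) + t = (t + t²) + t = t² + 2*t)
o(v) = 80 + v (o(v) = v + (5 + 3)*(2 + (5 + 3)) = v + 8*(2 + 8) = v + 8*10 = v + 80 = 80 + v)
(-10 - o(-4))/(107332 - 63986) = (-10 - (80 - 4))/(107332 - 63986) = (-10 - 1*76)/43346 = (-10 - 76)*(1/43346) = -86*1/43346 = -43/21673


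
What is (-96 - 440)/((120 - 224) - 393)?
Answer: 536/497 ≈ 1.0785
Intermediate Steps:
(-96 - 440)/((120 - 224) - 393) = -536/(-104 - 393) = -536/(-497) = -536*(-1/497) = 536/497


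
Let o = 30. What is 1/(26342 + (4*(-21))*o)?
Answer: 1/23822 ≈ 4.1978e-5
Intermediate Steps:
1/(26342 + (4*(-21))*o) = 1/(26342 + (4*(-21))*30) = 1/(26342 - 84*30) = 1/(26342 - 2520) = 1/23822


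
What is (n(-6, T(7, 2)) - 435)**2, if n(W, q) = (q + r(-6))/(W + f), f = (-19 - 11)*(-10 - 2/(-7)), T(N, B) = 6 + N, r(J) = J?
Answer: 755301784561/3992004 ≈ 1.8920e+5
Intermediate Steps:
f = 2040/7 (f = -30*(-10 - 2*(-1/7)) = -30*(-10 + 2/7) = -30*(-68/7) = 2040/7 ≈ 291.43)
n(W, q) = (-6 + q)/(2040/7 + W) (n(W, q) = (q - 6)/(W + 2040/7) = (-6 + q)/(2040/7 + W))
(n(-6, T(7, 2)) - 435)**2 = (7*(-6 + (6 + 7))/(2040 + 7*(-6)) - 435)**2 = (7*(-6 + 13)/(2040 - 42) - 435)**2 = (7*7/1998 - 435)**2 = (7*(1/1998)*7 - 435)**2 = (49/1998 - 435)**2 = (-869081/1998)**2 = 755301784561/3992004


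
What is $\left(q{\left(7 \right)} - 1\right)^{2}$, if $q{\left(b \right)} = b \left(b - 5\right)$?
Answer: $169$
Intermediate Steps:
$q{\left(b \right)} = b \left(-5 + b\right)$
$\left(q{\left(7 \right)} - 1\right)^{2} = \left(7 \left(-5 + 7\right) - 1\right)^{2} = \left(7 \cdot 2 - 1\right)^{2} = \left(14 - 1\right)^{2} = 13^{2} = 169$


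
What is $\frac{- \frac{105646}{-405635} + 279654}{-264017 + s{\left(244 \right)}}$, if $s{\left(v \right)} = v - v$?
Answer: $- \frac{113437555936}{107094535795} \approx -1.0592$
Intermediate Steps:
$s{\left(v \right)} = 0$
$\frac{- \frac{105646}{-405635} + 279654}{-264017 + s{\left(244 \right)}} = \frac{- \frac{105646}{-405635} + 279654}{-264017 + 0} = \frac{\left(-105646\right) \left(- \frac{1}{405635}\right) + 279654}{-264017} = \left(\frac{105646}{405635} + 279654\right) \left(- \frac{1}{264017}\right) = \frac{113437555936}{405635} \left(- \frac{1}{264017}\right) = - \frac{113437555936}{107094535795}$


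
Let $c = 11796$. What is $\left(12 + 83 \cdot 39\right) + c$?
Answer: $15045$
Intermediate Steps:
$\left(12 + 83 \cdot 39\right) + c = \left(12 + 83 \cdot 39\right) + 11796 = \left(12 + 3237\right) + 11796 = 3249 + 11796 = 15045$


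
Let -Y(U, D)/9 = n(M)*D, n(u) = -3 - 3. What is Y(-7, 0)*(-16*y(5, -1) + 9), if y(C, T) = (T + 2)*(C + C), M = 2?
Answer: 0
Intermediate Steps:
n(u) = -6
y(C, T) = 2*C*(2 + T) (y(C, T) = (2 + T)*(2*C) = 2*C*(2 + T))
Y(U, D) = 54*D (Y(U, D) = -(-54)*D = 54*D)
Y(-7, 0)*(-16*y(5, -1) + 9) = (54*0)*(-32*5*(2 - 1) + 9) = 0*(-32*5 + 9) = 0*(-16*10 + 9) = 0*(-160 + 9) = 0*(-151) = 0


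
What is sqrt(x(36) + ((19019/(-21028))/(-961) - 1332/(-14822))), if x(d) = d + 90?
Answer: 5*sqrt(600565385209775027)/345070982 ≈ 11.229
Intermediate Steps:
x(d) = 90 + d
sqrt(x(36) + ((19019/(-21028))/(-961) - 1332/(-14822))) = sqrt((90 + 36) + ((19019/(-21028))/(-961) - 1332/(-14822))) = sqrt(126 + ((19019*(-1/21028))*(-1/961) - 1332*(-1/14822))) = sqrt(126 + (-2717/3004*(-1/961) + 666/7411)) = sqrt(126 + (2717/2886844 + 666/7411)) = sqrt(126 + 1942773791/21394400884) = sqrt(2697637285175/21394400884) = 5*sqrt(600565385209775027)/345070982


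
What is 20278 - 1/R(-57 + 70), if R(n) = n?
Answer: 263613/13 ≈ 20278.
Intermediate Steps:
20278 - 1/R(-57 + 70) = 20278 - 1/(-57 + 70) = 20278 - 1/13 = 263613/13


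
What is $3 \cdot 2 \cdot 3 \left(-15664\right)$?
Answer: $-281952$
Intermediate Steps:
$3 \cdot 2 \cdot 3 \left(-15664\right) = 6 \cdot 3 \left(-15664\right) = 18 \left(-15664\right) = -281952$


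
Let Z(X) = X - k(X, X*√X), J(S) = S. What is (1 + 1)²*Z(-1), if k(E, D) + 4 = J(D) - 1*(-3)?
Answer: 4*I ≈ 4.0*I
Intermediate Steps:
k(E, D) = -1 + D (k(E, D) = -4 + (D - 1*(-3)) = -4 + (D + 3) = -4 + (3 + D) = -1 + D)
Z(X) = 1 + X - X^(3/2) (Z(X) = X - (-1 + X*√X) = X - (-1 + X^(3/2)) = X + (1 - X^(3/2)) = 1 + X - X^(3/2))
(1 + 1)²*Z(-1) = (1 + 1)²*(1 - 1 - (-1)^(3/2)) = 2²*(1 - 1 - (-1)*I) = 4*(1 - 1 + I) = 4*I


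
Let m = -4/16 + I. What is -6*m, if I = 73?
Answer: -873/2 ≈ -436.50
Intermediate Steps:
m = 291/4 (m = -4/16 + 73 = -4*1/16 + 73 = -¼ + 73 = 291/4 ≈ 72.750)
-6*m = -6*291/4 = -873/2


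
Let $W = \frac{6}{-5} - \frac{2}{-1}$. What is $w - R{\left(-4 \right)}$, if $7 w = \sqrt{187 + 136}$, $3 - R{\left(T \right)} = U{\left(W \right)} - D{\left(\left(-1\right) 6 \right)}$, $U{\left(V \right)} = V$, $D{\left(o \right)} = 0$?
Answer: $- \frac{11}{5} + \frac{\sqrt{323}}{7} \approx 0.36746$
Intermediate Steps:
$W = \frac{4}{5}$ ($W = 6 \left(- \frac{1}{5}\right) - -2 = - \frac{6}{5} + 2 = \frac{4}{5} \approx 0.8$)
$R{\left(T \right)} = \frac{11}{5}$ ($R{\left(T \right)} = 3 - \left(\frac{4}{5} - 0\right) = 3 - \left(\frac{4}{5} + 0\right) = 3 - \frac{4}{5} = \frac{11}{5}$)
$w = \frac{\sqrt{323}}{7}$ ($w = \frac{\sqrt{187 + 136}}{7} = \frac{\sqrt{323}}{7} \approx 2.5675$)
$w - R{\left(-4 \right)} = \frac{\sqrt{323}}{7} - \frac{11}{5} = - \frac{11}{5} + \frac{\sqrt{323}}{7}$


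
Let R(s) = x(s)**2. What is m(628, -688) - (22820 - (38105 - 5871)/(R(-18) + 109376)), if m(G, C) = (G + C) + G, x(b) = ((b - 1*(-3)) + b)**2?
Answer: -28822916610/1295297 ≈ -22252.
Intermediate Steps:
x(b) = (3 + 2*b)**2 (x(b) = ((b + 3) + b)**2 = ((3 + b) + b)**2 = (3 + 2*b)**2)
R(s) = (3 + 2*s)**4 (R(s) = ((3 + 2*s)**2)**2 = (3 + 2*s)**4)
m(G, C) = C + 2*G (m(G, C) = (C + G) + G = C + 2*G)
m(628, -688) - (22820 - (38105 - 5871)/(R(-18) + 109376)) = (-688 + 2*628) - (22820 - (38105 - 5871)/((3 + 2*(-18))**4 + 109376)) = (-688 + 1256) - (22820 - 32234/((3 - 36)**4 + 109376)) = 568 - (22820 - 32234/((-33)**4 + 109376)) = 568 - (22820 - 32234/(1185921 + 109376)) = 568 - (22820 - 32234/1295297) = 568 - 1*29558645306/1295297 = 568 - 29558645306/1295297 = -28822916610/1295297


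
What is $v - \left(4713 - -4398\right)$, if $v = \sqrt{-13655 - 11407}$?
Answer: $-9111 + i \sqrt{25062} \approx -9111.0 + 158.31 i$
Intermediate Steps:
$v = i \sqrt{25062}$ ($v = \sqrt{-25062} = i \sqrt{25062} \approx 158.31 i$)
$v - \left(4713 - -4398\right) = i \sqrt{25062} - \left(4713 - -4398\right) = i \sqrt{25062} - \left(4713 + 4398\right) = i \sqrt{25062} - 9111 = -9111 + i \sqrt{25062}$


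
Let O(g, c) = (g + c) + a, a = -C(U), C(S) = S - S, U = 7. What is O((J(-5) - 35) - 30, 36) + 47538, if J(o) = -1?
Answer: 47508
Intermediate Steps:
C(S) = 0
a = 0 (a = -1*0 = 0)
O(g, c) = c + g (O(g, c) = (g + c) + 0 = (c + g) + 0 = c + g)
O((J(-5) - 35) - 30, 36) + 47538 = (36 + ((-1 - 35) - 30)) + 47538 = (36 + (-36 - 30)) + 47538 = (36 - 66) + 47538 = -30 + 47538 = 47508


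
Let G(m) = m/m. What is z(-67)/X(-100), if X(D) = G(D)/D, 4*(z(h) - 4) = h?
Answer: 1275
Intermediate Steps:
G(m) = 1
z(h) = 4 + h/4
X(D) = 1/D
z(-67)/X(-100) = (4 + (¼)*(-67))/(1/(-100)) = (4 - 67/4)/(-1/100) = -51/4*(-100) = 1275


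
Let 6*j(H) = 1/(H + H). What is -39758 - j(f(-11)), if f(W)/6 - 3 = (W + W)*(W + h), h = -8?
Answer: -1205144497/30312 ≈ -39758.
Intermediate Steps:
f(W) = 18 + 12*W*(-8 + W) (f(W) = 18 + 6*((W + W)*(W - 8)) = 18 + 6*((2*W)*(-8 + W)) = 18 + 6*(2*W*(-8 + W)) = 18 + 12*W*(-8 + W))
j(H) = 1/(12*H) (j(H) = 1/(6*(H + H)) = 1/(6*((2*H))) = (1/(2*H))/6 = 1/(12*H))
-39758 - j(f(-11)) = -39758 - 1/(12*(18 - 96*(-11) + 12*(-11)²)) = -39758 - 1/(12*(18 + 1056 + 12*121)) = -39758 - 1/(12*(18 + 1056 + 1452)) = -39758 - 1/(12*2526) = -39758 - 1*1/30312 = -39758 - 1/30312 = -1205144497/30312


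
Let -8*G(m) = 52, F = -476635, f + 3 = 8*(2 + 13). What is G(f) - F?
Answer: 953257/2 ≈ 4.7663e+5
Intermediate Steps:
f = 117 (f = -3 + 8*(2 + 13) = -3 + 8*15 = -3 + 120 = 117)
G(m) = -13/2 (G(m) = -1/8*52 = -13/2)
G(f) - F = -13/2 - 1*(-476635) = -13/2 + 476635 = 953257/2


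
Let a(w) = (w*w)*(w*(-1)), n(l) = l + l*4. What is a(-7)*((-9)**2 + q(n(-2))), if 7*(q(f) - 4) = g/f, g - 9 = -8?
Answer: 291501/10 ≈ 29150.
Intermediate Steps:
g = 1 (g = 9 - 8 = 1)
n(l) = 5*l (n(l) = l + 4*l = 5*l)
q(f) = 4 + 1/(7*f) (q(f) = 4 + (1/f)/7 = 4 + 1/(7*f))
a(w) = -w**3 (a(w) = w**2*(-w) = -w**3)
a(-7)*((-9)**2 + q(n(-2))) = (-1*(-7)**3)*((-9)**2 + (4 + 1/(7*((5*(-2)))))) = (-1*(-343))*(81 + (4 + (1/7)/(-10))) = 343*(81 + (4 + (1/7)*(-1/10))) = 343*(81 + (4 - 1/70)) = 343*(81 + 279/70) = 343*(5949/70) = 291501/10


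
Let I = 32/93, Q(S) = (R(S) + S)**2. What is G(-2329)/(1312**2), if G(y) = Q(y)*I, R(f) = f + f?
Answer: 16272723/1667552 ≈ 9.7585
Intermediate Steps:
R(f) = 2*f
Q(S) = 9*S**2 (Q(S) = (2*S + S)**2 = (3*S)**2 = 9*S**2)
I = 32/93 (I = 32*(1/93) = 32/93 ≈ 0.34409)
G(y) = 96*y**2/31 (G(y) = (9*y**2)*(32/93) = 96*y**2/31)
G(-2329)/(1312**2) = ((96/31)*(-2329)**2)/(1312**2) = ((96/31)*5424241)/1721344 = (520727136/31)*(1/1721344) = 16272723/1667552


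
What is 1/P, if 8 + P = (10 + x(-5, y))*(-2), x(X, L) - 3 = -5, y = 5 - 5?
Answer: -1/24 ≈ -0.041667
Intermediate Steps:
y = 0
x(X, L) = -2 (x(X, L) = 3 - 5 = -2)
P = -24 (P = -8 + (10 - 2)*(-2) = -8 + 8*(-2) = -8 - 16 = -24)
1/P = 1/(-24) = -1/24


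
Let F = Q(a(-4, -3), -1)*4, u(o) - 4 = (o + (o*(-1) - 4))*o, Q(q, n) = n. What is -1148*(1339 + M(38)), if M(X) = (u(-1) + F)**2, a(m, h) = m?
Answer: -1555540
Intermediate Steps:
u(o) = 4 - 4*o (u(o) = 4 + (o + (o*(-1) - 4))*o = 4 + (o + (-o - 4))*o = 4 + (o + (-4 - o))*o = 4 - 4*o)
F = -4 (F = -1*4 = -4)
M(X) = 16 (M(X) = ((4 - 4*(-1)) - 4)**2 = ((4 + 4) - 4)**2 = (8 - 4)**2 = 4**2 = 16)
-1148*(1339 + M(38)) = -1148*(1339 + 16) = -1148*1355 = -1555540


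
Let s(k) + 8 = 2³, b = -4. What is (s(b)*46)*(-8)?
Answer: 0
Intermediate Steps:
s(k) = 0 (s(k) = -8 + 2³ = -8 + 8 = 0)
(s(b)*46)*(-8) = (0*46)*(-8) = 0*(-8) = 0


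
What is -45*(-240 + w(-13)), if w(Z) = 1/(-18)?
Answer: 21605/2 ≈ 10803.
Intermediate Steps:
w(Z) = -1/18
-45*(-240 + w(-13)) = -45*(-240 - 1/18) = -45*(-4321/18) = 21605/2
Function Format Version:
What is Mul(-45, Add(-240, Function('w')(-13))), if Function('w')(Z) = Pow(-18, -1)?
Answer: Rational(21605, 2) ≈ 10803.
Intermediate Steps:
Function('w')(Z) = Rational(-1, 18)
Mul(-45, Add(-240, Function('w')(-13))) = Mul(-45, Add(-240, Rational(-1, 18))) = Mul(-45, Rational(-4321, 18)) = Rational(21605, 2)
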